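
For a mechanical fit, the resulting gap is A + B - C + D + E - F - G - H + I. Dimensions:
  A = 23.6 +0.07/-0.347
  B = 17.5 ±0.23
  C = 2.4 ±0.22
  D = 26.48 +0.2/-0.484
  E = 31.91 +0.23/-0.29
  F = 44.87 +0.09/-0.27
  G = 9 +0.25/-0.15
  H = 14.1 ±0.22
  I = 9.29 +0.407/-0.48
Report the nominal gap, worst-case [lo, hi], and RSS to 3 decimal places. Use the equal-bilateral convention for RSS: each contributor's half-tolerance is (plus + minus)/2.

nominal=38.410 wc=[35.799,40.407] rss=0.804

Stack each dimension's contribution:
  +A: nom +23.600 → Σnom=23.600; wc +0.070/-0.347 → slack +0.070/-0.347; half-tol=0.208, Σhalf²=0.043472
  +B: nom +17.500 → Σnom=41.100; wc +0.230/-0.230 → slack +0.300/-0.577; half-tol=0.230, Σhalf²=0.096372
  -C: nom -2.400 → Σnom=38.700; wc +0.220/-0.220 → slack +0.520/-0.797; half-tol=0.220, Σhalf²=0.144772
  +D: nom +26.480 → Σnom=65.180; wc +0.200/-0.484 → slack +0.720/-1.281; half-tol=0.342, Σhalf²=0.261736
  +E: nom +31.910 → Σnom=97.090; wc +0.230/-0.290 → slack +0.950/-1.571; half-tol=0.260, Σhalf²=0.329336
  -F: nom -44.870 → Σnom=52.220; wc +0.270/-0.090 → slack +1.220/-1.661; half-tol=0.180, Σhalf²=0.361736
  -G: nom -9.000 → Σnom=43.220; wc +0.150/-0.250 → slack +1.370/-1.911; half-tol=0.200, Σhalf²=0.401736
  -H: nom -14.100 → Σnom=29.120; wc +0.220/-0.220 → slack +1.590/-2.131; half-tol=0.220, Σhalf²=0.450136
  +I: nom +9.290 → Σnom=38.410; wc +0.407/-0.480 → slack +1.997/-2.611; half-tol=0.444, Σhalf²=0.646829
Nominal = 38.410. Worst-case = [38.410 - 2.611, 38.410 + 1.997] = [35.799, 40.407]. RSS = √0.646829 = 0.804.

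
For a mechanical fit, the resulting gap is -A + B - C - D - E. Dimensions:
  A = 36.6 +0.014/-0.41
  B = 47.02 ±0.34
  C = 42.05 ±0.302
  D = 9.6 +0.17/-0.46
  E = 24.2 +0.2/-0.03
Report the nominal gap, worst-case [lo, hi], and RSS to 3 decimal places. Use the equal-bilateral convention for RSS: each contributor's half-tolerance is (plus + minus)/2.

Stack each dimension's contribution:
  -A: nom -36.600 → Σnom=-36.600; wc +0.410/-0.014 → slack +0.410/-0.014; half-tol=0.212, Σhalf²=0.044944
  +B: nom +47.020 → Σnom=10.420; wc +0.340/-0.340 → slack +0.750/-0.354; half-tol=0.340, Σhalf²=0.160544
  -C: nom -42.050 → Σnom=-31.630; wc +0.302/-0.302 → slack +1.052/-0.656; half-tol=0.302, Σhalf²=0.251748
  -D: nom -9.600 → Σnom=-41.230; wc +0.460/-0.170 → slack +1.512/-0.826; half-tol=0.315, Σhalf²=0.350973
  -E: nom -24.200 → Σnom=-65.430; wc +0.030/-0.200 → slack +1.542/-1.026; half-tol=0.115, Σhalf²=0.364198
Nominal = -65.430. Worst-case = [-65.430 - 1.026, -65.430 + 1.542] = [-66.456, -63.888]. RSS = √0.364198 = 0.603.

nominal=-65.430 wc=[-66.456,-63.888] rss=0.603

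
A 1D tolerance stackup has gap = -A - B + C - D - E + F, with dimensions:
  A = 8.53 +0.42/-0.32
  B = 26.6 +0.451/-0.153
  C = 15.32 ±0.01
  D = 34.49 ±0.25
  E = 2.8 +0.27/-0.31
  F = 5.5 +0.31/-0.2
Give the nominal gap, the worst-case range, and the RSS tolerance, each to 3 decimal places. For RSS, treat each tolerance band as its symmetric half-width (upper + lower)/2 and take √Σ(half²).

nominal=-51.600 wc=[-53.201,-50.247] rss=0.663

Stack each dimension's contribution:
  -A: nom -8.530 → Σnom=-8.530; wc +0.320/-0.420 → slack +0.320/-0.420; half-tol=0.370, Σhalf²=0.136900
  -B: nom -26.600 → Σnom=-35.130; wc +0.153/-0.451 → slack +0.473/-0.871; half-tol=0.302, Σhalf²=0.228104
  +C: nom +15.320 → Σnom=-19.810; wc +0.010/-0.010 → slack +0.483/-0.881; half-tol=0.010, Σhalf²=0.228204
  -D: nom -34.490 → Σnom=-54.300; wc +0.250/-0.250 → slack +0.733/-1.131; half-tol=0.250, Σhalf²=0.290704
  -E: nom -2.800 → Σnom=-57.100; wc +0.310/-0.270 → slack +1.043/-1.401; half-tol=0.290, Σhalf²=0.374804
  +F: nom +5.500 → Σnom=-51.600; wc +0.310/-0.200 → slack +1.353/-1.601; half-tol=0.255, Σhalf²=0.439829
Nominal = -51.600. Worst-case = [-51.600 - 1.601, -51.600 + 1.353] = [-53.201, -50.247]. RSS = √0.439829 = 0.663.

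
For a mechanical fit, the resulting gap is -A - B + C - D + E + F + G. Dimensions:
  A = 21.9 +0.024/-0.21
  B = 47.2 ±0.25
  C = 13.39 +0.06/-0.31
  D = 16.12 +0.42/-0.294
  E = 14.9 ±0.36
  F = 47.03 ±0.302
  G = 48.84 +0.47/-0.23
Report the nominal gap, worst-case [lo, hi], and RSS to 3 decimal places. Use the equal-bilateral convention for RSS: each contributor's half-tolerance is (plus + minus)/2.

Stack each dimension's contribution:
  -A: nom -21.900 → Σnom=-21.900; wc +0.210/-0.024 → slack +0.210/-0.024; half-tol=0.117, Σhalf²=0.013689
  -B: nom -47.200 → Σnom=-69.100; wc +0.250/-0.250 → slack +0.460/-0.274; half-tol=0.250, Σhalf²=0.076189
  +C: nom +13.390 → Σnom=-55.710; wc +0.060/-0.310 → slack +0.520/-0.584; half-tol=0.185, Σhalf²=0.110414
  -D: nom -16.120 → Σnom=-71.830; wc +0.294/-0.420 → slack +0.814/-1.004; half-tol=0.357, Σhalf²=0.237863
  +E: nom +14.900 → Σnom=-56.930; wc +0.360/-0.360 → slack +1.174/-1.364; half-tol=0.360, Σhalf²=0.367463
  +F: nom +47.030 → Σnom=-9.900; wc +0.302/-0.302 → slack +1.476/-1.666; half-tol=0.302, Σhalf²=0.458667
  +G: nom +48.840 → Σnom=38.940; wc +0.470/-0.230 → slack +1.946/-1.896; half-tol=0.350, Σhalf²=0.581167
Nominal = 38.940. Worst-case = [38.940 - 1.896, 38.940 + 1.946] = [37.044, 40.886]. RSS = √0.581167 = 0.762.

nominal=38.940 wc=[37.044,40.886] rss=0.762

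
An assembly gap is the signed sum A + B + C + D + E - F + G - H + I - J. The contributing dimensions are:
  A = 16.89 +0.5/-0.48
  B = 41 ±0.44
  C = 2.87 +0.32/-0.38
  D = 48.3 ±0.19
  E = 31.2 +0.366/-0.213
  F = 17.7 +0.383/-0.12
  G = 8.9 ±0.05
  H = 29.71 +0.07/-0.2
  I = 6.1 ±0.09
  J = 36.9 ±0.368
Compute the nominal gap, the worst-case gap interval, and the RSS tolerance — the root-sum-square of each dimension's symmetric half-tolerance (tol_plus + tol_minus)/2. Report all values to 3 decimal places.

nominal=70.950 wc=[68.286,73.594] rss=0.951

Stack each dimension's contribution:
  +A: nom +16.890 → Σnom=16.890; wc +0.500/-0.480 → slack +0.500/-0.480; half-tol=0.490, Σhalf²=0.240100
  +B: nom +41.000 → Σnom=57.890; wc +0.440/-0.440 → slack +0.940/-0.920; half-tol=0.440, Σhalf²=0.433700
  +C: nom +2.870 → Σnom=60.760; wc +0.320/-0.380 → slack +1.260/-1.300; half-tol=0.350, Σhalf²=0.556200
  +D: nom +48.300 → Σnom=109.060; wc +0.190/-0.190 → slack +1.450/-1.490; half-tol=0.190, Σhalf²=0.592300
  +E: nom +31.200 → Σnom=140.260; wc +0.366/-0.213 → slack +1.816/-1.703; half-tol=0.289, Σhalf²=0.676110
  -F: nom -17.700 → Σnom=122.560; wc +0.120/-0.383 → slack +1.936/-2.086; half-tol=0.252, Σhalf²=0.739362
  +G: nom +8.900 → Σnom=131.460; wc +0.050/-0.050 → slack +1.986/-2.136; half-tol=0.050, Σhalf²=0.741862
  -H: nom -29.710 → Σnom=101.750; wc +0.200/-0.070 → slack +2.186/-2.206; half-tol=0.135, Σhalf²=0.760087
  +I: nom +6.100 → Σnom=107.850; wc +0.090/-0.090 → slack +2.276/-2.296; half-tol=0.090, Σhalf²=0.768187
  -J: nom -36.900 → Σnom=70.950; wc +0.368/-0.368 → slack +2.644/-2.664; half-tol=0.368, Σhalf²=0.903611
Nominal = 70.950. Worst-case = [70.950 - 2.664, 70.950 + 2.644] = [68.286, 73.594]. RSS = √0.903611 = 0.951.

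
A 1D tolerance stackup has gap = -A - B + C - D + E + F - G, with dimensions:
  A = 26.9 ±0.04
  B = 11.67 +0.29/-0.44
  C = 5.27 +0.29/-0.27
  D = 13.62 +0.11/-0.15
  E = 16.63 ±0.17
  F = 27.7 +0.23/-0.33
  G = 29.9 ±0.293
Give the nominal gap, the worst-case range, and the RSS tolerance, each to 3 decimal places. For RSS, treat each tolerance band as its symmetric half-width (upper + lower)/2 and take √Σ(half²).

Stack each dimension's contribution:
  -A: nom -26.900 → Σnom=-26.900; wc +0.040/-0.040 → slack +0.040/-0.040; half-tol=0.040, Σhalf²=0.001600
  -B: nom -11.670 → Σnom=-38.570; wc +0.440/-0.290 → slack +0.480/-0.330; half-tol=0.365, Σhalf²=0.134825
  +C: nom +5.270 → Σnom=-33.300; wc +0.290/-0.270 → slack +0.770/-0.600; half-tol=0.280, Σhalf²=0.213225
  -D: nom -13.620 → Σnom=-46.920; wc +0.150/-0.110 → slack +0.920/-0.710; half-tol=0.130, Σhalf²=0.230125
  +E: nom +16.630 → Σnom=-30.290; wc +0.170/-0.170 → slack +1.090/-0.880; half-tol=0.170, Σhalf²=0.259025
  +F: nom +27.700 → Σnom=-2.590; wc +0.230/-0.330 → slack +1.320/-1.210; half-tol=0.280, Σhalf²=0.337425
  -G: nom -29.900 → Σnom=-32.490; wc +0.293/-0.293 → slack +1.613/-1.503; half-tol=0.293, Σhalf²=0.423274
Nominal = -32.490. Worst-case = [-32.490 - 1.503, -32.490 + 1.613] = [-33.993, -30.877]. RSS = √0.423274 = 0.651.

nominal=-32.490 wc=[-33.993,-30.877] rss=0.651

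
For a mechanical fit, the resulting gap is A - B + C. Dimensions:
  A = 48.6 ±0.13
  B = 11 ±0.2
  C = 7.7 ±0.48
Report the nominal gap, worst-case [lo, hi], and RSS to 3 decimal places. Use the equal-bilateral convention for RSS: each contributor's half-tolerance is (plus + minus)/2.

Stack each dimension's contribution:
  +A: nom +48.600 → Σnom=48.600; wc +0.130/-0.130 → slack +0.130/-0.130; half-tol=0.130, Σhalf²=0.016900
  -B: nom -11.000 → Σnom=37.600; wc +0.200/-0.200 → slack +0.330/-0.330; half-tol=0.200, Σhalf²=0.056900
  +C: nom +7.700 → Σnom=45.300; wc +0.480/-0.480 → slack +0.810/-0.810; half-tol=0.480, Σhalf²=0.287300
Nominal = 45.300. Worst-case = [45.300 - 0.810, 45.300 + 0.810] = [44.490, 46.110]. RSS = √0.287300 = 0.536.

nominal=45.300 wc=[44.490,46.110] rss=0.536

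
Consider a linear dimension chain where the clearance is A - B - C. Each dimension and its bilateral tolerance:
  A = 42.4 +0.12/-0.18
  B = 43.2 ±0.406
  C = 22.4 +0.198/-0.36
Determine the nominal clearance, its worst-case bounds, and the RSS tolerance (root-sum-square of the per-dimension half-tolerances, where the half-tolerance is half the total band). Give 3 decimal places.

nominal=-23.200 wc=[-23.984,-22.314] rss=0.515

Stack each dimension's contribution:
  +A: nom +42.400 → Σnom=42.400; wc +0.120/-0.180 → slack +0.120/-0.180; half-tol=0.150, Σhalf²=0.022500
  -B: nom -43.200 → Σnom=-0.800; wc +0.406/-0.406 → slack +0.526/-0.586; half-tol=0.406, Σhalf²=0.187336
  -C: nom -22.400 → Σnom=-23.200; wc +0.360/-0.198 → slack +0.886/-0.784; half-tol=0.279, Σhalf²=0.265177
Nominal = -23.200. Worst-case = [-23.200 - 0.784, -23.200 + 0.886] = [-23.984, -22.314]. RSS = √0.265177 = 0.515.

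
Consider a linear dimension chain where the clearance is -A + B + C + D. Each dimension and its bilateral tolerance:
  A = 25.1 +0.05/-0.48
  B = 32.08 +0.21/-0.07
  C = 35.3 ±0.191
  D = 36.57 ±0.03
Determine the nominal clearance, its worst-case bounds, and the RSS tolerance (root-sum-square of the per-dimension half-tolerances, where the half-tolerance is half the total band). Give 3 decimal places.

Stack each dimension's contribution:
  -A: nom -25.100 → Σnom=-25.100; wc +0.480/-0.050 → slack +0.480/-0.050; half-tol=0.265, Σhalf²=0.070225
  +B: nom +32.080 → Σnom=6.980; wc +0.210/-0.070 → slack +0.690/-0.120; half-tol=0.140, Σhalf²=0.089825
  +C: nom +35.300 → Σnom=42.280; wc +0.191/-0.191 → slack +0.881/-0.311; half-tol=0.191, Σhalf²=0.126306
  +D: nom +36.570 → Σnom=78.850; wc +0.030/-0.030 → slack +0.911/-0.341; half-tol=0.030, Σhalf²=0.127206
Nominal = 78.850. Worst-case = [78.850 - 0.341, 78.850 + 0.911] = [78.509, 79.761]. RSS = √0.127206 = 0.357.

nominal=78.850 wc=[78.509,79.761] rss=0.357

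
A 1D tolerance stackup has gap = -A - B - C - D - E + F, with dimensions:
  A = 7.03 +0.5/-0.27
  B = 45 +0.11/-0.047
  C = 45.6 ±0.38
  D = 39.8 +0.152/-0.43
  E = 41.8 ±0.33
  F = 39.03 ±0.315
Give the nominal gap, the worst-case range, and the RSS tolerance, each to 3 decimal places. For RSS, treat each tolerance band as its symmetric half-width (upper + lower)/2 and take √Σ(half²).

nominal=-140.200 wc=[-141.987,-138.428] rss=0.769

Stack each dimension's contribution:
  -A: nom -7.030 → Σnom=-7.030; wc +0.270/-0.500 → slack +0.270/-0.500; half-tol=0.385, Σhalf²=0.148225
  -B: nom -45.000 → Σnom=-52.030; wc +0.047/-0.110 → slack +0.317/-0.610; half-tol=0.079, Σhalf²=0.154387
  -C: nom -45.600 → Σnom=-97.630; wc +0.380/-0.380 → slack +0.697/-0.990; half-tol=0.380, Σhalf²=0.298787
  -D: nom -39.800 → Σnom=-137.430; wc +0.430/-0.152 → slack +1.127/-1.142; half-tol=0.291, Σhalf²=0.383468
  -E: nom -41.800 → Σnom=-179.230; wc +0.330/-0.330 → slack +1.457/-1.472; half-tol=0.330, Σhalf²=0.492368
  +F: nom +39.030 → Σnom=-140.200; wc +0.315/-0.315 → slack +1.772/-1.787; half-tol=0.315, Σhalf²=0.591593
Nominal = -140.200. Worst-case = [-140.200 - 1.787, -140.200 + 1.772] = [-141.987, -138.428]. RSS = √0.591593 = 0.769.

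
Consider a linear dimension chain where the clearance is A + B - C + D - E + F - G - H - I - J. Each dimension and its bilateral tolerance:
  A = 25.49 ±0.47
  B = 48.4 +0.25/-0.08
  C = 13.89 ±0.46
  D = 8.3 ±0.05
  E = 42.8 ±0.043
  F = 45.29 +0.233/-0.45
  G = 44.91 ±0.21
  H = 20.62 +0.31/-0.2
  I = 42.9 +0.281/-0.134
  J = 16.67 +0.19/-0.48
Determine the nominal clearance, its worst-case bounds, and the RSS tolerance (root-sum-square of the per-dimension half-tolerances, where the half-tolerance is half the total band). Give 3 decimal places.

nominal=-54.310 wc=[-56.854,-51.780] rss=0.919

Stack each dimension's contribution:
  +A: nom +25.490 → Σnom=25.490; wc +0.470/-0.470 → slack +0.470/-0.470; half-tol=0.470, Σhalf²=0.220900
  +B: nom +48.400 → Σnom=73.890; wc +0.250/-0.080 → slack +0.720/-0.550; half-tol=0.165, Σhalf²=0.248125
  -C: nom -13.890 → Σnom=60.000; wc +0.460/-0.460 → slack +1.180/-1.010; half-tol=0.460, Σhalf²=0.459725
  +D: nom +8.300 → Σnom=68.300; wc +0.050/-0.050 → slack +1.230/-1.060; half-tol=0.050, Σhalf²=0.462225
  -E: nom -42.800 → Σnom=25.500; wc +0.043/-0.043 → slack +1.273/-1.103; half-tol=0.043, Σhalf²=0.464074
  +F: nom +45.290 → Σnom=70.790; wc +0.233/-0.450 → slack +1.506/-1.553; half-tol=0.342, Σhalf²=0.580696
  -G: nom -44.910 → Σnom=25.880; wc +0.210/-0.210 → slack +1.716/-1.763; half-tol=0.210, Σhalf²=0.624796
  -H: nom -20.620 → Σnom=5.260; wc +0.200/-0.310 → slack +1.916/-2.073; half-tol=0.255, Σhalf²=0.689821
  -I: nom -42.900 → Σnom=-37.640; wc +0.134/-0.281 → slack +2.050/-2.354; half-tol=0.208, Σhalf²=0.732878
  -J: nom -16.670 → Σnom=-54.310; wc +0.480/-0.190 → slack +2.530/-2.544; half-tol=0.335, Σhalf²=0.845103
Nominal = -54.310. Worst-case = [-54.310 - 2.544, -54.310 + 2.530] = [-56.854, -51.780]. RSS = √0.845103 = 0.919.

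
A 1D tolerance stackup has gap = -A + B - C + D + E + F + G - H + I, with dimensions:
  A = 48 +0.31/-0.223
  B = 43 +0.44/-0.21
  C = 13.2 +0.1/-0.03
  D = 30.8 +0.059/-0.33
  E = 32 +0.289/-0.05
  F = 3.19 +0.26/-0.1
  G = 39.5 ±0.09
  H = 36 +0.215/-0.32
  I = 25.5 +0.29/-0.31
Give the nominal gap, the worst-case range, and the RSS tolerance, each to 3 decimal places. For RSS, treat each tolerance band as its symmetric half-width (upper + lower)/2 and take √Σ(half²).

Stack each dimension's contribution:
  -A: nom -48.000 → Σnom=-48.000; wc +0.223/-0.310 → slack +0.223/-0.310; half-tol=0.267, Σhalf²=0.071022
  +B: nom +43.000 → Σnom=-5.000; wc +0.440/-0.210 → slack +0.663/-0.520; half-tol=0.325, Σhalf²=0.176647
  -C: nom -13.200 → Σnom=-18.200; wc +0.030/-0.100 → slack +0.693/-0.620; half-tol=0.065, Σhalf²=0.180872
  +D: nom +30.800 → Σnom=12.600; wc +0.059/-0.330 → slack +0.752/-0.950; half-tol=0.195, Σhalf²=0.218703
  +E: nom +32.000 → Σnom=44.600; wc +0.289/-0.050 → slack +1.041/-1.000; half-tol=0.169, Σhalf²=0.247433
  +F: nom +3.190 → Σnom=47.790; wc +0.260/-0.100 → slack +1.301/-1.100; half-tol=0.180, Σhalf²=0.279833
  +G: nom +39.500 → Σnom=87.290; wc +0.090/-0.090 → slack +1.391/-1.190; half-tol=0.090, Σhalf²=0.287933
  -H: nom -36.000 → Σnom=51.290; wc +0.320/-0.215 → slack +1.711/-1.405; half-tol=0.268, Σhalf²=0.359489
  +I: nom +25.500 → Σnom=76.790; wc +0.290/-0.310 → slack +2.001/-1.715; half-tol=0.300, Σhalf²=0.449489
Nominal = 76.790. Worst-case = [76.790 - 1.715, 76.790 + 2.001] = [75.075, 78.791]. RSS = √0.449489 = 0.670.

nominal=76.790 wc=[75.075,78.791] rss=0.670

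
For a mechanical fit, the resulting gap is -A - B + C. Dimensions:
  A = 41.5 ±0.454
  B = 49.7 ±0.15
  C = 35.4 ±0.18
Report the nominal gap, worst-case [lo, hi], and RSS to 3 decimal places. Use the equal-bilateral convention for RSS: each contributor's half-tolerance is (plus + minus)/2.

Stack each dimension's contribution:
  -A: nom -41.500 → Σnom=-41.500; wc +0.454/-0.454 → slack +0.454/-0.454; half-tol=0.454, Σhalf²=0.206116
  -B: nom -49.700 → Σnom=-91.200; wc +0.150/-0.150 → slack +0.604/-0.604; half-tol=0.150, Σhalf²=0.228616
  +C: nom +35.400 → Σnom=-55.800; wc +0.180/-0.180 → slack +0.784/-0.784; half-tol=0.180, Σhalf²=0.261016
Nominal = -55.800. Worst-case = [-55.800 - 0.784, -55.800 + 0.784] = [-56.584, -55.016]. RSS = √0.261016 = 0.511.

nominal=-55.800 wc=[-56.584,-55.016] rss=0.511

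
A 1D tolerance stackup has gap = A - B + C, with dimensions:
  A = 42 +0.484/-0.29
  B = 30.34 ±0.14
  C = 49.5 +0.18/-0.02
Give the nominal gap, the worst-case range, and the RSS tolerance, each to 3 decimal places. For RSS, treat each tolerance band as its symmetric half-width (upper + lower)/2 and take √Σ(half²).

Stack each dimension's contribution:
  +A: nom +42.000 → Σnom=42.000; wc +0.484/-0.290 → slack +0.484/-0.290; half-tol=0.387, Σhalf²=0.149769
  -B: nom -30.340 → Σnom=11.660; wc +0.140/-0.140 → slack +0.624/-0.430; half-tol=0.140, Σhalf²=0.169369
  +C: nom +49.500 → Σnom=61.160; wc +0.180/-0.020 → slack +0.804/-0.450; half-tol=0.100, Σhalf²=0.179369
Nominal = 61.160. Worst-case = [61.160 - 0.450, 61.160 + 0.804] = [60.710, 61.964]. RSS = √0.179369 = 0.424.

nominal=61.160 wc=[60.710,61.964] rss=0.424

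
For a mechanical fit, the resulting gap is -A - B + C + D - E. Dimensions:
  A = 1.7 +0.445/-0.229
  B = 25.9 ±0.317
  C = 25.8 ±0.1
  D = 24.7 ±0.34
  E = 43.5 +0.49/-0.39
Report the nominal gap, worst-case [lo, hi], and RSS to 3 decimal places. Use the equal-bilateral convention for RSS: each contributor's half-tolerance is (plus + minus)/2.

nominal=-20.600 wc=[-22.292,-19.224] rss=0.730

Stack each dimension's contribution:
  -A: nom -1.700 → Σnom=-1.700; wc +0.229/-0.445 → slack +0.229/-0.445; half-tol=0.337, Σhalf²=0.113569
  -B: nom -25.900 → Σnom=-27.600; wc +0.317/-0.317 → slack +0.546/-0.762; half-tol=0.317, Σhalf²=0.214058
  +C: nom +25.800 → Σnom=-1.800; wc +0.100/-0.100 → slack +0.646/-0.862; half-tol=0.100, Σhalf²=0.224058
  +D: nom +24.700 → Σnom=22.900; wc +0.340/-0.340 → slack +0.986/-1.202; half-tol=0.340, Σhalf²=0.339658
  -E: nom -43.500 → Σnom=-20.600; wc +0.390/-0.490 → slack +1.376/-1.692; half-tol=0.440, Σhalf²=0.533258
Nominal = -20.600. Worst-case = [-20.600 - 1.692, -20.600 + 1.376] = [-22.292, -19.224]. RSS = √0.533258 = 0.730.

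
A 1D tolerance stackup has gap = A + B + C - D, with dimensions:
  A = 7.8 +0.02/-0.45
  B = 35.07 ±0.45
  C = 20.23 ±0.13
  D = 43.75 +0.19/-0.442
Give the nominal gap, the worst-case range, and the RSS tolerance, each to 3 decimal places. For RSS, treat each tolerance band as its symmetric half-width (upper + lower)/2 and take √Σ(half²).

Stack each dimension's contribution:
  +A: nom +7.800 → Σnom=7.800; wc +0.020/-0.450 → slack +0.020/-0.450; half-tol=0.235, Σhalf²=0.055225
  +B: nom +35.070 → Σnom=42.870; wc +0.450/-0.450 → slack +0.470/-0.900; half-tol=0.450, Σhalf²=0.257725
  +C: nom +20.230 → Σnom=63.100; wc +0.130/-0.130 → slack +0.600/-1.030; half-tol=0.130, Σhalf²=0.274625
  -D: nom -43.750 → Σnom=19.350; wc +0.442/-0.190 → slack +1.042/-1.220; half-tol=0.316, Σhalf²=0.374481
Nominal = 19.350. Worst-case = [19.350 - 1.220, 19.350 + 1.042] = [18.130, 20.392]. RSS = √0.374481 = 0.612.

nominal=19.350 wc=[18.130,20.392] rss=0.612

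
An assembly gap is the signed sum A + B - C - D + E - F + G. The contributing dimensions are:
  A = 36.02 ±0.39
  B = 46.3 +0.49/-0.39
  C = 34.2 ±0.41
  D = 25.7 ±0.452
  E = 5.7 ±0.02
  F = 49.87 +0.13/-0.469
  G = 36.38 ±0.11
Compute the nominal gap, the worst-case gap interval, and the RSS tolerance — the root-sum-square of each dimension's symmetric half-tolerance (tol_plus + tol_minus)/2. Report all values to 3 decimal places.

nominal=14.630 wc=[12.728,16.971] rss=0.906

Stack each dimension's contribution:
  +A: nom +36.020 → Σnom=36.020; wc +0.390/-0.390 → slack +0.390/-0.390; half-tol=0.390, Σhalf²=0.152100
  +B: nom +46.300 → Σnom=82.320; wc +0.490/-0.390 → slack +0.880/-0.780; half-tol=0.440, Σhalf²=0.345700
  -C: nom -34.200 → Σnom=48.120; wc +0.410/-0.410 → slack +1.290/-1.190; half-tol=0.410, Σhalf²=0.513800
  -D: nom -25.700 → Σnom=22.420; wc +0.452/-0.452 → slack +1.742/-1.642; half-tol=0.452, Σhalf²=0.718104
  +E: nom +5.700 → Σnom=28.120; wc +0.020/-0.020 → slack +1.762/-1.662; half-tol=0.020, Σhalf²=0.718504
  -F: nom -49.870 → Σnom=-21.750; wc +0.469/-0.130 → slack +2.231/-1.792; half-tol=0.299, Σhalf²=0.808204
  +G: nom +36.380 → Σnom=14.630; wc +0.110/-0.110 → slack +2.341/-1.902; half-tol=0.110, Σhalf²=0.820304
Nominal = 14.630. Worst-case = [14.630 - 1.902, 14.630 + 2.341] = [12.728, 16.971]. RSS = √0.820304 = 0.906.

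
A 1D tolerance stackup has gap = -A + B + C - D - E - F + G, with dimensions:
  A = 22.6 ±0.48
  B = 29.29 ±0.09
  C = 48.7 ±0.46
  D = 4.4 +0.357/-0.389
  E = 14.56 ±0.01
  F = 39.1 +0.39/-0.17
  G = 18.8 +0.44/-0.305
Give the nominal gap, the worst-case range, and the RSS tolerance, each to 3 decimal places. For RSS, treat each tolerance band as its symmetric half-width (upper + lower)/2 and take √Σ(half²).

nominal=16.130 wc=[14.038,18.169] rss=0.898

Stack each dimension's contribution:
  -A: nom -22.600 → Σnom=-22.600; wc +0.480/-0.480 → slack +0.480/-0.480; half-tol=0.480, Σhalf²=0.230400
  +B: nom +29.290 → Σnom=6.690; wc +0.090/-0.090 → slack +0.570/-0.570; half-tol=0.090, Σhalf²=0.238500
  +C: nom +48.700 → Σnom=55.390; wc +0.460/-0.460 → slack +1.030/-1.030; half-tol=0.460, Σhalf²=0.450100
  -D: nom -4.400 → Σnom=50.990; wc +0.389/-0.357 → slack +1.419/-1.387; half-tol=0.373, Σhalf²=0.589229
  -E: nom -14.560 → Σnom=36.430; wc +0.010/-0.010 → slack +1.429/-1.397; half-tol=0.010, Σhalf²=0.589329
  -F: nom -39.100 → Σnom=-2.670; wc +0.170/-0.390 → slack +1.599/-1.787; half-tol=0.280, Σhalf²=0.667729
  +G: nom +18.800 → Σnom=16.130; wc +0.440/-0.305 → slack +2.039/-2.092; half-tol=0.372, Σhalf²=0.806485
Nominal = 16.130. Worst-case = [16.130 - 2.092, 16.130 + 2.039] = [14.038, 18.169]. RSS = √0.806485 = 0.898.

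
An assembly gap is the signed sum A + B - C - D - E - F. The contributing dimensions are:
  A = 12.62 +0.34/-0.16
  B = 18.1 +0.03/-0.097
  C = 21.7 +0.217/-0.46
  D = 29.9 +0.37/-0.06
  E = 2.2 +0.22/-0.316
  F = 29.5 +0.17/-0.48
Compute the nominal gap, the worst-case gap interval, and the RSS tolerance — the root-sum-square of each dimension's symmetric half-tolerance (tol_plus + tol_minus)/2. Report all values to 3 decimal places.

nominal=-52.580 wc=[-53.814,-50.894] rss=0.636

Stack each dimension's contribution:
  +A: nom +12.620 → Σnom=12.620; wc +0.340/-0.160 → slack +0.340/-0.160; half-tol=0.250, Σhalf²=0.062500
  +B: nom +18.100 → Σnom=30.720; wc +0.030/-0.097 → slack +0.370/-0.257; half-tol=0.064, Σhalf²=0.066532
  -C: nom -21.700 → Σnom=9.020; wc +0.460/-0.217 → slack +0.830/-0.474; half-tol=0.339, Σhalf²=0.181115
  -D: nom -29.900 → Σnom=-20.880; wc +0.060/-0.370 → slack +0.890/-0.844; half-tol=0.215, Σhalf²=0.227339
  -E: nom -2.200 → Σnom=-23.080; wc +0.316/-0.220 → slack +1.206/-1.064; half-tol=0.268, Σhalf²=0.299164
  -F: nom -29.500 → Σnom=-52.580; wc +0.480/-0.170 → slack +1.686/-1.234; half-tol=0.325, Σhalf²=0.404789
Nominal = -52.580. Worst-case = [-52.580 - 1.234, -52.580 + 1.686] = [-53.814, -50.894]. RSS = √0.404789 = 0.636.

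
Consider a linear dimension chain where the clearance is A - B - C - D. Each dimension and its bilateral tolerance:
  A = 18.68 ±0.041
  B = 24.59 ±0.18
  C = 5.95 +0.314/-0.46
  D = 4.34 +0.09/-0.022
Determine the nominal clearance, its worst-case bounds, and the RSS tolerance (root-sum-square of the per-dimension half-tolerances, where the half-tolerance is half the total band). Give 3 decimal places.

Stack each dimension's contribution:
  +A: nom +18.680 → Σnom=18.680; wc +0.041/-0.041 → slack +0.041/-0.041; half-tol=0.041, Σhalf²=0.001681
  -B: nom -24.590 → Σnom=-5.910; wc +0.180/-0.180 → slack +0.221/-0.221; half-tol=0.180, Σhalf²=0.034081
  -C: nom -5.950 → Σnom=-11.860; wc +0.460/-0.314 → slack +0.681/-0.535; half-tol=0.387, Σhalf²=0.183850
  -D: nom -4.340 → Σnom=-16.200; wc +0.022/-0.090 → slack +0.703/-0.625; half-tol=0.056, Σhalf²=0.186986
Nominal = -16.200. Worst-case = [-16.200 - 0.625, -16.200 + 0.703] = [-16.825, -15.497]. RSS = √0.186986 = 0.432.

nominal=-16.200 wc=[-16.825,-15.497] rss=0.432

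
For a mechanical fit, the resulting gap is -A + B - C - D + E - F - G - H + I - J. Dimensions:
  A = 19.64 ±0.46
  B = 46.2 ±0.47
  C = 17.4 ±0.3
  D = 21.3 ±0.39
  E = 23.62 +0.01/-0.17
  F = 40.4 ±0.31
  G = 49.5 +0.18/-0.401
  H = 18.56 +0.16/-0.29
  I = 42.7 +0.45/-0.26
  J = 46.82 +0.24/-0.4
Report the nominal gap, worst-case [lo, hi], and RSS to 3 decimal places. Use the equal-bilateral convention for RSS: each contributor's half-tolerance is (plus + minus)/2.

Stack each dimension's contribution:
  -A: nom -19.640 → Σnom=-19.640; wc +0.460/-0.460 → slack +0.460/-0.460; half-tol=0.460, Σhalf²=0.211600
  +B: nom +46.200 → Σnom=26.560; wc +0.470/-0.470 → slack +0.930/-0.930; half-tol=0.470, Σhalf²=0.432500
  -C: nom -17.400 → Σnom=9.160; wc +0.300/-0.300 → slack +1.230/-1.230; half-tol=0.300, Σhalf²=0.522500
  -D: nom -21.300 → Σnom=-12.140; wc +0.390/-0.390 → slack +1.620/-1.620; half-tol=0.390, Σhalf²=0.674600
  +E: nom +23.620 → Σnom=11.480; wc +0.010/-0.170 → slack +1.630/-1.790; half-tol=0.090, Σhalf²=0.682700
  -F: nom -40.400 → Σnom=-28.920; wc +0.310/-0.310 → slack +1.940/-2.100; half-tol=0.310, Σhalf²=0.778800
  -G: nom -49.500 → Σnom=-78.420; wc +0.401/-0.180 → slack +2.341/-2.280; half-tol=0.290, Σhalf²=0.863190
  -H: nom -18.560 → Σnom=-96.980; wc +0.290/-0.160 → slack +2.631/-2.440; half-tol=0.225, Σhalf²=0.913815
  +I: nom +42.700 → Σnom=-54.280; wc +0.450/-0.260 → slack +3.081/-2.700; half-tol=0.355, Σhalf²=1.039840
  -J: nom -46.820 → Σnom=-101.100; wc +0.400/-0.240 → slack +3.481/-2.940; half-tol=0.320, Σhalf²=1.142240
Nominal = -101.100. Worst-case = [-101.100 - 2.940, -101.100 + 3.481] = [-104.040, -97.619]. RSS = √1.142240 = 1.069.

nominal=-101.100 wc=[-104.040,-97.619] rss=1.069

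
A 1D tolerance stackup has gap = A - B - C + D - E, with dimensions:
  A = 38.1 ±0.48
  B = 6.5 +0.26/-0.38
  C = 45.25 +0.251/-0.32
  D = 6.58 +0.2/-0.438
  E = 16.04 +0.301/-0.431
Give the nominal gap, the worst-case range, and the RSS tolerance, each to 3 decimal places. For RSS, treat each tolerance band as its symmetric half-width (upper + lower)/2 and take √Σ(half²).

nominal=-23.110 wc=[-24.840,-21.299] rss=0.806

Stack each dimension's contribution:
  +A: nom +38.100 → Σnom=38.100; wc +0.480/-0.480 → slack +0.480/-0.480; half-tol=0.480, Σhalf²=0.230400
  -B: nom -6.500 → Σnom=31.600; wc +0.380/-0.260 → slack +0.860/-0.740; half-tol=0.320, Σhalf²=0.332800
  -C: nom -45.250 → Σnom=-13.650; wc +0.320/-0.251 → slack +1.180/-0.991; half-tol=0.285, Σhalf²=0.414310
  +D: nom +6.580 → Σnom=-7.070; wc +0.200/-0.438 → slack +1.380/-1.429; half-tol=0.319, Σhalf²=0.516071
  -E: nom -16.040 → Σnom=-23.110; wc +0.431/-0.301 → slack +1.811/-1.730; half-tol=0.366, Σhalf²=0.650027
Nominal = -23.110. Worst-case = [-23.110 - 1.730, -23.110 + 1.811] = [-24.840, -21.299]. RSS = √0.650027 = 0.806.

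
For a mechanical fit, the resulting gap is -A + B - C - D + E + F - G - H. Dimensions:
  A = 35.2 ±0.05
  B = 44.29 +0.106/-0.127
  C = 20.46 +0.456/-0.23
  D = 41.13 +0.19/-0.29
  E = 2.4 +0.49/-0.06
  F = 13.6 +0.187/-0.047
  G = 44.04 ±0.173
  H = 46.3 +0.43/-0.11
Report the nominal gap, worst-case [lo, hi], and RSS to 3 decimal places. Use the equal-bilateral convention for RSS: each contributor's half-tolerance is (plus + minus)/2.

nominal=-126.840 wc=[-128.373,-125.204] rss=0.619

Stack each dimension's contribution:
  -A: nom -35.200 → Σnom=-35.200; wc +0.050/-0.050 → slack +0.050/-0.050; half-tol=0.050, Σhalf²=0.002500
  +B: nom +44.290 → Σnom=9.090; wc +0.106/-0.127 → slack +0.156/-0.177; half-tol=0.116, Σhalf²=0.016072
  -C: nom -20.460 → Σnom=-11.370; wc +0.230/-0.456 → slack +0.386/-0.633; half-tol=0.343, Σhalf²=0.133721
  -D: nom -41.130 → Σnom=-52.500; wc +0.290/-0.190 → slack +0.676/-0.823; half-tol=0.240, Σhalf²=0.191321
  +E: nom +2.400 → Σnom=-50.100; wc +0.490/-0.060 → slack +1.166/-0.883; half-tol=0.275, Σhalf²=0.266946
  +F: nom +13.600 → Σnom=-36.500; wc +0.187/-0.047 → slack +1.353/-0.930; half-tol=0.117, Σhalf²=0.280635
  -G: nom -44.040 → Σnom=-80.540; wc +0.173/-0.173 → slack +1.526/-1.103; half-tol=0.173, Σhalf²=0.310564
  -H: nom -46.300 → Σnom=-126.840; wc +0.110/-0.430 → slack +1.636/-1.533; half-tol=0.270, Σhalf²=0.383464
Nominal = -126.840. Worst-case = [-126.840 - 1.533, -126.840 + 1.636] = [-128.373, -125.204]. RSS = √0.383464 = 0.619.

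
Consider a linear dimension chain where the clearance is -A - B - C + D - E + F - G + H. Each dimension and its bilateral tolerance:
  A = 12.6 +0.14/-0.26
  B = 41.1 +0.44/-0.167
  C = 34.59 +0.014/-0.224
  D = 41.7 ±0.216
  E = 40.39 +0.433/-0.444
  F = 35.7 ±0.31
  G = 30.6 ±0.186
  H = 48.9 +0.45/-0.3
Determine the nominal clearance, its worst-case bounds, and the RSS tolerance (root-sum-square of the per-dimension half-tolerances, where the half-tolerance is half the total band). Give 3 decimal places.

nominal=-32.980 wc=[-35.019,-30.723] rss=0.810

Stack each dimension's contribution:
  -A: nom -12.600 → Σnom=-12.600; wc +0.260/-0.140 → slack +0.260/-0.140; half-tol=0.200, Σhalf²=0.040000
  -B: nom -41.100 → Σnom=-53.700; wc +0.167/-0.440 → slack +0.427/-0.580; half-tol=0.303, Σhalf²=0.132112
  -C: nom -34.590 → Σnom=-88.290; wc +0.224/-0.014 → slack +0.651/-0.594; half-tol=0.119, Σhalf²=0.146273
  +D: nom +41.700 → Σnom=-46.590; wc +0.216/-0.216 → slack +0.867/-0.810; half-tol=0.216, Σhalf²=0.192929
  -E: nom -40.390 → Σnom=-86.980; wc +0.444/-0.433 → slack +1.311/-1.243; half-tol=0.439, Σhalf²=0.385211
  +F: nom +35.700 → Σnom=-51.280; wc +0.310/-0.310 → slack +1.621/-1.553; half-tol=0.310, Σhalf²=0.481312
  -G: nom -30.600 → Σnom=-81.880; wc +0.186/-0.186 → slack +1.807/-1.739; half-tol=0.186, Σhalf²=0.515907
  +H: nom +48.900 → Σnom=-32.980; wc +0.450/-0.300 → slack +2.257/-2.039; half-tol=0.375, Σhalf²=0.656532
Nominal = -32.980. Worst-case = [-32.980 - 2.039, -32.980 + 2.257] = [-35.019, -30.723]. RSS = √0.656532 = 0.810.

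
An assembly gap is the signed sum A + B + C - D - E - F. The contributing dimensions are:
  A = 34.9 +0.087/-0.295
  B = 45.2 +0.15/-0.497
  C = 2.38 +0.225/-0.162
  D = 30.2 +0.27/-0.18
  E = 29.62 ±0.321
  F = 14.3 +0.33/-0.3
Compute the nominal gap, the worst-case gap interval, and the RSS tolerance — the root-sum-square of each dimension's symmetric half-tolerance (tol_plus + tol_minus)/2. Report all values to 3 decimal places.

Stack each dimension's contribution:
  +A: nom +34.900 → Σnom=34.900; wc +0.087/-0.295 → slack +0.087/-0.295; half-tol=0.191, Σhalf²=0.036481
  +B: nom +45.200 → Σnom=80.100; wc +0.150/-0.497 → slack +0.237/-0.792; half-tol=0.324, Σhalf²=0.141133
  +C: nom +2.380 → Σnom=82.480; wc +0.225/-0.162 → slack +0.462/-0.954; half-tol=0.194, Σhalf²=0.178575
  -D: nom -30.200 → Σnom=52.280; wc +0.180/-0.270 → slack +0.642/-1.224; half-tol=0.225, Σhalf²=0.229201
  -E: nom -29.620 → Σnom=22.660; wc +0.321/-0.321 → slack +0.963/-1.545; half-tol=0.321, Σhalf²=0.332242
  -F: nom -14.300 → Σnom=8.360; wc +0.300/-0.330 → slack +1.263/-1.875; half-tol=0.315, Σhalf²=0.431467
Nominal = 8.360. Worst-case = [8.360 - 1.875, 8.360 + 1.263] = [6.485, 9.623]. RSS = √0.431467 = 0.657.

nominal=8.360 wc=[6.485,9.623] rss=0.657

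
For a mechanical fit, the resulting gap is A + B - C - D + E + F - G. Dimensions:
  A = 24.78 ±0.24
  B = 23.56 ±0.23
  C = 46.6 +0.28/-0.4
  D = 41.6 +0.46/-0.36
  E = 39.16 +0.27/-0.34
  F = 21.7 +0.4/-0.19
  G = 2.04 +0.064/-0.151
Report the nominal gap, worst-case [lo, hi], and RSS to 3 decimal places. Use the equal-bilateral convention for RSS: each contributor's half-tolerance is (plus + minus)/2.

nominal=18.960 wc=[17.156,21.011] rss=0.765

Stack each dimension's contribution:
  +A: nom +24.780 → Σnom=24.780; wc +0.240/-0.240 → slack +0.240/-0.240; half-tol=0.240, Σhalf²=0.057600
  +B: nom +23.560 → Σnom=48.340; wc +0.230/-0.230 → slack +0.470/-0.470; half-tol=0.230, Σhalf²=0.110500
  -C: nom -46.600 → Σnom=1.740; wc +0.400/-0.280 → slack +0.870/-0.750; half-tol=0.340, Σhalf²=0.226100
  -D: nom -41.600 → Σnom=-39.860; wc +0.360/-0.460 → slack +1.230/-1.210; half-tol=0.410, Σhalf²=0.394200
  +E: nom +39.160 → Σnom=-0.700; wc +0.270/-0.340 → slack +1.500/-1.550; half-tol=0.305, Σhalf²=0.487225
  +F: nom +21.700 → Σnom=21.000; wc +0.400/-0.190 → slack +1.900/-1.740; half-tol=0.295, Σhalf²=0.574250
  -G: nom -2.040 → Σnom=18.960; wc +0.151/-0.064 → slack +2.051/-1.804; half-tol=0.107, Σhalf²=0.585806
Nominal = 18.960. Worst-case = [18.960 - 1.804, 18.960 + 2.051] = [17.156, 21.011]. RSS = √0.585806 = 0.765.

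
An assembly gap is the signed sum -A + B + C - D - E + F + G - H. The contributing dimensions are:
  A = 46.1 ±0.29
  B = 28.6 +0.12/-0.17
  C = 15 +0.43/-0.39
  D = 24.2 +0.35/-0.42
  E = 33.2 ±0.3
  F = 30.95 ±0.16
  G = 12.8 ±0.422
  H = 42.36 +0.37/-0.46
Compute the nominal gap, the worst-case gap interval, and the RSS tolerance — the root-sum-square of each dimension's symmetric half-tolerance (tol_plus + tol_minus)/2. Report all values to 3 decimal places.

Stack each dimension's contribution:
  -A: nom -46.100 → Σnom=-46.100; wc +0.290/-0.290 → slack +0.290/-0.290; half-tol=0.290, Σhalf²=0.084100
  +B: nom +28.600 → Σnom=-17.500; wc +0.120/-0.170 → slack +0.410/-0.460; half-tol=0.145, Σhalf²=0.105125
  +C: nom +15.000 → Σnom=-2.500; wc +0.430/-0.390 → slack +0.840/-0.850; half-tol=0.410, Σhalf²=0.273225
  -D: nom -24.200 → Σnom=-26.700; wc +0.420/-0.350 → slack +1.260/-1.200; half-tol=0.385, Σhalf²=0.421450
  -E: nom -33.200 → Σnom=-59.900; wc +0.300/-0.300 → slack +1.560/-1.500; half-tol=0.300, Σhalf²=0.511450
  +F: nom +30.950 → Σnom=-28.950; wc +0.160/-0.160 → slack +1.720/-1.660; half-tol=0.160, Σhalf²=0.537050
  +G: nom +12.800 → Σnom=-16.150; wc +0.422/-0.422 → slack +2.142/-2.082; half-tol=0.422, Σhalf²=0.715134
  -H: nom -42.360 → Σnom=-58.510; wc +0.460/-0.370 → slack +2.602/-2.452; half-tol=0.415, Σhalf²=0.887359
Nominal = -58.510. Worst-case = [-58.510 - 2.452, -58.510 + 2.602] = [-60.962, -55.908]. RSS = √0.887359 = 0.942.

nominal=-58.510 wc=[-60.962,-55.908] rss=0.942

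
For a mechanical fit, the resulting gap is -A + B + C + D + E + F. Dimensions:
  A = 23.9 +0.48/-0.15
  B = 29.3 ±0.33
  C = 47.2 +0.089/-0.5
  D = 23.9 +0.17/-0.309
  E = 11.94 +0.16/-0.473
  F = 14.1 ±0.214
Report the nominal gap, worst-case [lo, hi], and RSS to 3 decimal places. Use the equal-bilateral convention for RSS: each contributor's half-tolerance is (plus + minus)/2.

nominal=102.540 wc=[100.234,103.653] rss=0.706

Stack each dimension's contribution:
  -A: nom -23.900 → Σnom=-23.900; wc +0.150/-0.480 → slack +0.150/-0.480; half-tol=0.315, Σhalf²=0.099225
  +B: nom +29.300 → Σnom=5.400; wc +0.330/-0.330 → slack +0.480/-0.810; half-tol=0.330, Σhalf²=0.208125
  +C: nom +47.200 → Σnom=52.600; wc +0.089/-0.500 → slack +0.569/-1.310; half-tol=0.294, Σhalf²=0.294855
  +D: nom +23.900 → Σnom=76.500; wc +0.170/-0.309 → slack +0.739/-1.619; half-tol=0.239, Σhalf²=0.352216
  +E: nom +11.940 → Σnom=88.440; wc +0.160/-0.473 → slack +0.899/-2.092; half-tol=0.317, Σhalf²=0.452388
  +F: nom +14.100 → Σnom=102.540; wc +0.214/-0.214 → slack +1.113/-2.306; half-tol=0.214, Σhalf²=0.498184
Nominal = 102.540. Worst-case = [102.540 - 2.306, 102.540 + 1.113] = [100.234, 103.653]. RSS = √0.498184 = 0.706.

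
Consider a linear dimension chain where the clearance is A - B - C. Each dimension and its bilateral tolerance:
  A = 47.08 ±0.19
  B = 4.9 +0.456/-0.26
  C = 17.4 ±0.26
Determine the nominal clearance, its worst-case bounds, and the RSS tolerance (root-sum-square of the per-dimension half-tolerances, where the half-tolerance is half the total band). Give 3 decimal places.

Stack each dimension's contribution:
  +A: nom +47.080 → Σnom=47.080; wc +0.190/-0.190 → slack +0.190/-0.190; half-tol=0.190, Σhalf²=0.036100
  -B: nom -4.900 → Σnom=42.180; wc +0.260/-0.456 → slack +0.450/-0.646; half-tol=0.358, Σhalf²=0.164264
  -C: nom -17.400 → Σnom=24.780; wc +0.260/-0.260 → slack +0.710/-0.906; half-tol=0.260, Σhalf²=0.231864
Nominal = 24.780. Worst-case = [24.780 - 0.906, 24.780 + 0.710] = [23.874, 25.490]. RSS = √0.231864 = 0.482.

nominal=24.780 wc=[23.874,25.490] rss=0.482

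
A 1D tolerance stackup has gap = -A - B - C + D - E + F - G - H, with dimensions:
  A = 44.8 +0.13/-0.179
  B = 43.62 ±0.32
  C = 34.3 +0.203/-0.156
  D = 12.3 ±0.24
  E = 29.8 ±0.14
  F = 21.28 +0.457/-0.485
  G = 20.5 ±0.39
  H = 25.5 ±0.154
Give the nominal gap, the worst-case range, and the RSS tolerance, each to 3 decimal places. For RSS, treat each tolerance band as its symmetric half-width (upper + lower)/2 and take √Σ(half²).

nominal=-164.940 wc=[-167.002,-162.904] rss=0.796

Stack each dimension's contribution:
  -A: nom -44.800 → Σnom=-44.800; wc +0.179/-0.130 → slack +0.179/-0.130; half-tol=0.154, Σhalf²=0.023870
  -B: nom -43.620 → Σnom=-88.420; wc +0.320/-0.320 → slack +0.499/-0.450; half-tol=0.320, Σhalf²=0.126270
  -C: nom -34.300 → Σnom=-122.720; wc +0.156/-0.203 → slack +0.655/-0.653; half-tol=0.179, Σhalf²=0.158491
  +D: nom +12.300 → Σnom=-110.420; wc +0.240/-0.240 → slack +0.895/-0.893; half-tol=0.240, Σhalf²=0.216091
  -E: nom -29.800 → Σnom=-140.220; wc +0.140/-0.140 → slack +1.035/-1.033; half-tol=0.140, Σhalf²=0.235691
  +F: nom +21.280 → Σnom=-118.940; wc +0.457/-0.485 → slack +1.492/-1.518; half-tol=0.471, Σhalf²=0.457531
  -G: nom -20.500 → Σnom=-139.440; wc +0.390/-0.390 → slack +1.882/-1.908; half-tol=0.390, Σhalf²=0.609631
  -H: nom -25.500 → Σnom=-164.940; wc +0.154/-0.154 → slack +2.036/-2.062; half-tol=0.154, Σhalf²=0.633347
Nominal = -164.940. Worst-case = [-164.940 - 2.062, -164.940 + 2.036] = [-167.002, -162.904]. RSS = √0.633347 = 0.796.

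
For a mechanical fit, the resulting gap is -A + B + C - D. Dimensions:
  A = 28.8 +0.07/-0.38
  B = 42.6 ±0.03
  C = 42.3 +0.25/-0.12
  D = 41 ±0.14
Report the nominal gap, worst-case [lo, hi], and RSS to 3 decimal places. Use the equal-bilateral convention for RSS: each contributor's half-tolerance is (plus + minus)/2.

nominal=15.100 wc=[14.740,15.900] rss=0.325

Stack each dimension's contribution:
  -A: nom -28.800 → Σnom=-28.800; wc +0.380/-0.070 → slack +0.380/-0.070; half-tol=0.225, Σhalf²=0.050625
  +B: nom +42.600 → Σnom=13.800; wc +0.030/-0.030 → slack +0.410/-0.100; half-tol=0.030, Σhalf²=0.051525
  +C: nom +42.300 → Σnom=56.100; wc +0.250/-0.120 → slack +0.660/-0.220; half-tol=0.185, Σhalf²=0.085750
  -D: nom -41.000 → Σnom=15.100; wc +0.140/-0.140 → slack +0.800/-0.360; half-tol=0.140, Σhalf²=0.105350
Nominal = 15.100. Worst-case = [15.100 - 0.360, 15.100 + 0.800] = [14.740, 15.900]. RSS = √0.105350 = 0.325.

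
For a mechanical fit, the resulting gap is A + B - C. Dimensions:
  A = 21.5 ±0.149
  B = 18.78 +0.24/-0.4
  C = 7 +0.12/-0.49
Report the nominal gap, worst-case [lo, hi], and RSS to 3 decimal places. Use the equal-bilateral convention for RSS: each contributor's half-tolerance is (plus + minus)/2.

Stack each dimension's contribution:
  +A: nom +21.500 → Σnom=21.500; wc +0.149/-0.149 → slack +0.149/-0.149; half-tol=0.149, Σhalf²=0.022201
  +B: nom +18.780 → Σnom=40.280; wc +0.240/-0.400 → slack +0.389/-0.549; half-tol=0.320, Σhalf²=0.124601
  -C: nom -7.000 → Σnom=33.280; wc +0.490/-0.120 → slack +0.879/-0.669; half-tol=0.305, Σhalf²=0.217626
Nominal = 33.280. Worst-case = [33.280 - 0.669, 33.280 + 0.879] = [32.611, 34.159]. RSS = √0.217626 = 0.467.

nominal=33.280 wc=[32.611,34.159] rss=0.467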